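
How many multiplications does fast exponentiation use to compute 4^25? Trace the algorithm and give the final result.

Computing 4^25 by squaring (build up from 4^1; each line after the first costs one multiplication):

4^1 = 4
4^2 = (4^1)^2 = 4^2 = 16
4^3 = 4 * 4^2 = 4 * 16 = 64
4^6 = (4^3)^2 = 64^2 = 4096
4^12 = (4^6)^2 = 4096^2 = 16777216
4^24 = (4^12)^2 = 16777216^2 = 281474976710656
4^25 = 4 * 4^24 = 4 * 281474976710656 = 1125899906842624

Result: 1125899906842624
Multiplications needed: 6 (6 lines after 4^1)

4^25 = 1125899906842624. Using exponentiation by squaring, this requires 6 multiplications. The key idea: if the exponent is even, square the half-power; if odd, multiply by the base once.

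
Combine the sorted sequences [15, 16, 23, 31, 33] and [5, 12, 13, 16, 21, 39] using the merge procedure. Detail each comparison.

Merging process:

Compare 15 vs 5: take 5 from right. Merged: [5]
Compare 15 vs 12: take 12 from right. Merged: [5, 12]
Compare 15 vs 13: take 13 from right. Merged: [5, 12, 13]
Compare 15 vs 16: take 15 from left. Merged: [5, 12, 13, 15]
Compare 16 vs 16: take 16 from left. Merged: [5, 12, 13, 15, 16]
Compare 23 vs 16: take 16 from right. Merged: [5, 12, 13, 15, 16, 16]
Compare 23 vs 21: take 21 from right. Merged: [5, 12, 13, 15, 16, 16, 21]
Compare 23 vs 39: take 23 from left. Merged: [5, 12, 13, 15, 16, 16, 21, 23]
Compare 31 vs 39: take 31 from left. Merged: [5, 12, 13, 15, 16, 16, 21, 23, 31]
Compare 33 vs 39: take 33 from left. Merged: [5, 12, 13, 15, 16, 16, 21, 23, 31, 33]
Append remaining from right: [39]. Merged: [5, 12, 13, 15, 16, 16, 21, 23, 31, 33, 39]

Final merged array: [5, 12, 13, 15, 16, 16, 21, 23, 31, 33, 39]
Total comparisons: 10

The merged array is [5, 12, 13, 15, 16, 16, 21, 23, 31, 33, 39], requiring 10 comparisons. The merge step runs in O(n) time where n is the total number of elements.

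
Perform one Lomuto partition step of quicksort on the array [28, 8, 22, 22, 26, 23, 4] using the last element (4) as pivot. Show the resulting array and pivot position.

Lomuto partition with pivot = 4:

Initial array: [28, 8, 22, 22, 26, 23, 4]

arr[0]=28 > 4: no swap
arr[1]=8 > 4: no swap
arr[2]=22 > 4: no swap
arr[3]=22 > 4: no swap
arr[4]=26 > 4: no swap
arr[5]=23 > 4: no swap

Place pivot at position 0: [4, 8, 22, 22, 26, 23, 28]
Pivot position: 0

After partitioning with pivot 4, the array becomes [4, 8, 22, 22, 26, 23, 28]. The pivot is placed at index 0. All elements to the left of the pivot are <= 4, and all elements to the right are > 4.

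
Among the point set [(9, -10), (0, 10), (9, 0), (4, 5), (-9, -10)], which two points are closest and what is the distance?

Computing all pairwise distances among 5 points:

d((9, -10), (0, 10)) = 21.9317
d((9, -10), (9, 0)) = 10.0
d((9, -10), (4, 5)) = 15.8114
d((9, -10), (-9, -10)) = 18.0
d((0, 10), (9, 0)) = 13.4536
d((0, 10), (4, 5)) = 6.4031 <-- minimum
d((0, 10), (-9, -10)) = 21.9317
d((9, 0), (4, 5)) = 7.0711
d((9, 0), (-9, -10)) = 20.5913
d((4, 5), (-9, -10)) = 19.8494

Closest pair: (0, 10) and (4, 5) with distance 6.4031

The closest pair is (0, 10) and (4, 5) with Euclidean distance 6.4031. For 5 points, brute-force pairwise comparison is shown above. For large n, the divide-and-conquer algorithm (sort by x, recurse on halves, check the dividing strip) achieves O(n log n).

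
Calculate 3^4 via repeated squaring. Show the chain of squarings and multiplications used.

Computing 3^4 by squaring (build up from 3^1; each line after the first costs one multiplication):

3^1 = 3
3^2 = (3^1)^2 = 3^2 = 9
3^4 = (3^2)^2 = 9^2 = 81

Result: 81
Multiplications needed: 2 (2 lines after 3^1)

3^4 = 81. Using exponentiation by squaring, this requires 2 multiplications. The key idea: if the exponent is even, square the half-power; if odd, multiply by the base once.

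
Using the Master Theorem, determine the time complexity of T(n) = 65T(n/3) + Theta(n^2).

Master Theorem for T(n) = 65T(n/3) + O(n^2):

a = 65, b = 3, c = 2
log_b(a) = log_3(65) = 3.7997

Case 1: c = 2 < log_3(65) = 3.7997
T(n) = O(n^(log_3 65))

For T(n) = 65T(n/3) + O(n^2): log_3(65) = 3.7997. This is Case 1 of the Master Theorem (c < log_b(a), work dominated by leaves), giving O(n^(log_3 65)).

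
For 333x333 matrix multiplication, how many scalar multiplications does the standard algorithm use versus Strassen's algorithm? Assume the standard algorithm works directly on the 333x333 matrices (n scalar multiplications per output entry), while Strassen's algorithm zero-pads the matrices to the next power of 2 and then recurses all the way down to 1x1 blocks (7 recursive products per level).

Matrix multiplication for 333x333 matrices:

Strassen's algorithm requires power-of-2 dimensions. Pad 333x333 to 512x512 (next power of 2).

Standard algorithm: 333^3 = 36926037 multiplications
Strassen's algorithm: 7^(log2(512)) = 7^9 = 40353607 multiplications
Difference: 36926037 - 40353607 = -3427570 (Strassen uses MORE here due to padding overhead — for small or just-over-power-of-2 n, padding can outweigh the per-level savings)

Standard: 36926037 multiplications (333^3). Strassen: 40353607 multiplications (7^9, after padding to 512x512). Strassen reduces 8 recursive multiplications to 7 at each level.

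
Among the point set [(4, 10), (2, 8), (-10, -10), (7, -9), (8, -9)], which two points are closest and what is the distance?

Computing all pairwise distances among 5 points:

d((4, 10), (2, 8)) = 2.8284
d((4, 10), (-10, -10)) = 24.4131
d((4, 10), (7, -9)) = 19.2354
d((4, 10), (8, -9)) = 19.4165
d((2, 8), (-10, -10)) = 21.6333
d((2, 8), (7, -9)) = 17.72
d((2, 8), (8, -9)) = 18.0278
d((-10, -10), (7, -9)) = 17.0294
d((-10, -10), (8, -9)) = 18.0278
d((7, -9), (8, -9)) = 1.0 <-- minimum

Closest pair: (7, -9) and (8, -9) with distance 1.0

The closest pair is (7, -9) and (8, -9) with Euclidean distance 1.0. For 5 points, brute-force pairwise comparison is shown above. For large n, the divide-and-conquer algorithm (sort by x, recurse on halves, check the dividing strip) achieves O(n log n).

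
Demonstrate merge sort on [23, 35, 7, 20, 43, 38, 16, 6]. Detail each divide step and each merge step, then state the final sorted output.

Merge sort trace:

Split: [23, 35, 7, 20, 43, 38, 16, 6] -> [23, 35, 7, 20] and [43, 38, 16, 6]
  Split: [23, 35, 7, 20] -> [23, 35] and [7, 20]
    Split: [23, 35] -> [23] and [35]
    Merge: [23] + [35] -> [23, 35]
    Split: [7, 20] -> [7] and [20]
    Merge: [7] + [20] -> [7, 20]
  Merge: [23, 35] + [7, 20] -> [7, 20, 23, 35]
  Split: [43, 38, 16, 6] -> [43, 38] and [16, 6]
    Split: [43, 38] -> [43] and [38]
    Merge: [43] + [38] -> [38, 43]
    Split: [16, 6] -> [16] and [6]
    Merge: [16] + [6] -> [6, 16]
  Merge: [38, 43] + [6, 16] -> [6, 16, 38, 43]
Merge: [7, 20, 23, 35] + [6, 16, 38, 43] -> [6, 7, 16, 20, 23, 35, 38, 43]

Final sorted array: [6, 7, 16, 20, 23, 35, 38, 43]

The merge sort proceeds by recursively splitting the array and merging sorted halves.
After all merges, the sorted array is [6, 7, 16, 20, 23, 35, 38, 43].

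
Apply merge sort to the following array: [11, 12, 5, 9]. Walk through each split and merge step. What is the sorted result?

Merge sort trace:

Split: [11, 12, 5, 9] -> [11, 12] and [5, 9]
  Split: [11, 12] -> [11] and [12]
  Merge: [11] + [12] -> [11, 12]
  Split: [5, 9] -> [5] and [9]
  Merge: [5] + [9] -> [5, 9]
Merge: [11, 12] + [5, 9] -> [5, 9, 11, 12]

Final sorted array: [5, 9, 11, 12]

The merge sort proceeds by recursively splitting the array and merging sorted halves.
After all merges, the sorted array is [5, 9, 11, 12].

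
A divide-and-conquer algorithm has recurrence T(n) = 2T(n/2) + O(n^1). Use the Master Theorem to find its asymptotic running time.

Master Theorem for T(n) = 2T(n/2) + O(n^1):

a = 2, b = 2, c = 1
log_b(a) = log_2(2) = 1.0000

Case 2: c = 1 = log_2(2) = 1.0000
T(n) = O(n^1 log n) = O(n log n)

For T(n) = 2T(n/2) + O(n^1): log_2(2) = 1.0000. This is Case 2 of the Master Theorem (c = log_b(a), equal work at all levels), giving O(n log n).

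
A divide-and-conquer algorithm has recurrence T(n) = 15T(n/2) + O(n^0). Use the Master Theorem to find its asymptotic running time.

Master Theorem for T(n) = 15T(n/2) + O(n^0):

a = 15, b = 2, c = 0
log_b(a) = log_2(15) = 3.9069

Case 1: c = 0 < log_2(15) = 3.9069
T(n) = O(n^(log_2 15))

For T(n) = 15T(n/2) + O(n^0): log_2(15) = 3.9069. This is Case 1 of the Master Theorem (c < log_b(a), work dominated by leaves), giving O(n^(log_2 15)).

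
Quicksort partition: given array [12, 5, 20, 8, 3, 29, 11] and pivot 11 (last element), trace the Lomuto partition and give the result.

Lomuto partition with pivot = 11:

Initial array: [12, 5, 20, 8, 3, 29, 11]

arr[0]=12 > 11: no swap
arr[1]=5 <= 11: swap with position 0, array becomes [5, 12, 20, 8, 3, 29, 11]
arr[2]=20 > 11: no swap
arr[3]=8 <= 11: swap with position 1, array becomes [5, 8, 20, 12, 3, 29, 11]
arr[4]=3 <= 11: swap with position 2, array becomes [5, 8, 3, 12, 20, 29, 11]
arr[5]=29 > 11: no swap

Place pivot at position 3: [5, 8, 3, 11, 20, 29, 12]
Pivot position: 3

After partitioning with pivot 11, the array becomes [5, 8, 3, 11, 20, 29, 12]. The pivot is placed at index 3. All elements to the left of the pivot are <= 11, and all elements to the right are > 11.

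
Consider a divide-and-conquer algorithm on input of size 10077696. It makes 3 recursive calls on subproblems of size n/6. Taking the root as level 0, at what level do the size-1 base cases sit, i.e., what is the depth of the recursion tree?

For divide and conquer with division factor 6:

Problem sizes at each level:
Level 0: 10077696
Level 1: 1679616
Level 2: 279936
Level 3: 46656
Level 4: 7776
Level 5: 1296
Level 6: 216
Level 7: 36
Level 8: 6
Level 9: 1

The root is level 0 and the size-1 base case is level 9 (the tree spans levels 0 through 9, i.e. 10 levels counting the root), so the depth is the number of divisions: log_6(10077696) = 9

The recursion tree depth is log_6(10077696) = 9. At each level, the problem size is divided by 6, so it takes 9 divisions to reduce to a base case of size 1. The algorithm makes 3 recursive calls at each level.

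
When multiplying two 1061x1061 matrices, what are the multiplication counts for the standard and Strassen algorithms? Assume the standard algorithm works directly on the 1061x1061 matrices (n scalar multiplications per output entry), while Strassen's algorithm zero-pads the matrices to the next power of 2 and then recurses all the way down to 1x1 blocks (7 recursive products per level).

Matrix multiplication for 1061x1061 matrices:

Strassen's algorithm requires power-of-2 dimensions. Pad 1061x1061 to 2048x2048 (next power of 2).

Standard algorithm: 1061^3 = 1194389981 multiplications
Strassen's algorithm: 7^(log2(2048)) = 7^11 = 1977326743 multiplications
Difference: 1194389981 - 1977326743 = -782936762 (Strassen uses MORE here due to padding overhead — for small or just-over-power-of-2 n, padding can outweigh the per-level savings)

Standard: 1194389981 multiplications (1061^3). Strassen: 1977326743 multiplications (7^11, after padding to 2048x2048). Strassen reduces 8 recursive multiplications to 7 at each level.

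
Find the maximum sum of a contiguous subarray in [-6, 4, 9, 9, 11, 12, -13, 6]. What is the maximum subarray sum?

Using Kadane's algorithm on [-6, 4, 9, 9, 11, 12, -13, 6]:

Scanning through the array:
Position 1 (value 4): max_ending_here = 4, max_so_far = 4
Position 2 (value 9): max_ending_here = 13, max_so_far = 13
Position 3 (value 9): max_ending_here = 22, max_so_far = 22
Position 4 (value 11): max_ending_here = 33, max_so_far = 33
Position 5 (value 12): max_ending_here = 45, max_so_far = 45
Position 6 (value -13): max_ending_here = 32, max_so_far = 45
Position 7 (value 6): max_ending_here = 38, max_so_far = 45

Maximum subarray: [4, 9, 9, 11, 12]
Maximum sum: 45

The maximum subarray is [4, 9, 9, 11, 12] with sum 45. This subarray runs from index 1 to index 5.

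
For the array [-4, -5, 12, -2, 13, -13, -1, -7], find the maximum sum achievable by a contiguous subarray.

Using Kadane's algorithm on [-4, -5, 12, -2, 13, -13, -1, -7]:

Scanning through the array:
Position 1 (value -5): max_ending_here = -5, max_so_far = -4
Position 2 (value 12): max_ending_here = 12, max_so_far = 12
Position 3 (value -2): max_ending_here = 10, max_so_far = 12
Position 4 (value 13): max_ending_here = 23, max_so_far = 23
Position 5 (value -13): max_ending_here = 10, max_so_far = 23
Position 6 (value -1): max_ending_here = 9, max_so_far = 23
Position 7 (value -7): max_ending_here = 2, max_so_far = 23

Maximum subarray: [12, -2, 13]
Maximum sum: 23

The maximum subarray is [12, -2, 13] with sum 23. This subarray runs from index 2 to index 4.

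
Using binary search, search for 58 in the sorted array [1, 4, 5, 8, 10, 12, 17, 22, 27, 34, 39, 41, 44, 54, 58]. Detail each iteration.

Binary search for 58 in [1, 4, 5, 8, 10, 12, 17, 22, 27, 34, 39, 41, 44, 54, 58]:

lo=0, hi=14, mid=7, arr[mid]=22 -> 22 < 58, search right half
lo=8, hi=14, mid=11, arr[mid]=41 -> 41 < 58, search right half
lo=12, hi=14, mid=13, arr[mid]=54 -> 54 < 58, search right half
lo=14, hi=14, mid=14, arr[mid]=58 -> Found target at index 14!

Binary search finds 58 at index 14 after 4 comparisons. The search repeatedly halves the search space by comparing with the middle element.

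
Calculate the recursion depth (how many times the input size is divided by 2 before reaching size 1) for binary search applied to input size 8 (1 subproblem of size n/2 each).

For divide and conquer with division factor 2:

Problem sizes at each level:
Level 0: 8
Level 1: 4
Level 2: 2
Level 3: 1

The root is level 0 and the size-1 base case is level 3 (the tree spans levels 0 through 3, i.e. 4 levels counting the root), so the depth is the number of divisions: log_2(8) = 3

The recursion tree depth is log_2(8) = 3. At each level, the problem size is divided by 2, so it takes 3 divisions to reduce to a base case of size 1. The algorithm makes 1 recursive call at each level.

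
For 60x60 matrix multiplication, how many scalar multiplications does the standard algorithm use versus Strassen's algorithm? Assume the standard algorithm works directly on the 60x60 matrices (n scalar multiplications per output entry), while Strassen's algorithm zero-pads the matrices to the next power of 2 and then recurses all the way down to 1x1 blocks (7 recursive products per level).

Matrix multiplication for 60x60 matrices:

Strassen's algorithm requires power-of-2 dimensions. Pad 60x60 to 64x64 (next power of 2).

Standard algorithm: 60^3 = 216000 multiplications
Strassen's algorithm: 7^(log2(64)) = 7^6 = 117649 multiplications
Savings: 216000 - 117649 = 98351 multiplications

Standard: 216000 multiplications (60^3). Strassen: 117649 multiplications (7^6, after padding to 64x64). Strassen reduces 8 recursive multiplications to 7 at each level.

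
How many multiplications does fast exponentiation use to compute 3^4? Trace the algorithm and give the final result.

Computing 3^4 by squaring (build up from 3^1; each line after the first costs one multiplication):

3^1 = 3
3^2 = (3^1)^2 = 3^2 = 9
3^4 = (3^2)^2 = 9^2 = 81

Result: 81
Multiplications needed: 2 (2 lines after 3^1)

3^4 = 81. Using exponentiation by squaring, this requires 2 multiplications. The key idea: if the exponent is even, square the half-power; if odd, multiply by the base once.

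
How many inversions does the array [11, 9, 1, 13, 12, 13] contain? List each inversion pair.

Finding inversions in [11, 9, 1, 13, 12, 13]:

(0, 1): arr[0]=11 > arr[1]=9
(0, 2): arr[0]=11 > arr[2]=1
(1, 2): arr[1]=9 > arr[2]=1
(3, 4): arr[3]=13 > arr[4]=12

Total inversions: 4

The array has 4 inversion(s): (0,1), (0,2), (1,2), (3,4). Each pair (i,j) satisfies i < j and arr[i] > arr[j].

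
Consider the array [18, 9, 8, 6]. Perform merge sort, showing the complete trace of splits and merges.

Merge sort trace:

Split: [18, 9, 8, 6] -> [18, 9] and [8, 6]
  Split: [18, 9] -> [18] and [9]
  Merge: [18] + [9] -> [9, 18]
  Split: [8, 6] -> [8] and [6]
  Merge: [8] + [6] -> [6, 8]
Merge: [9, 18] + [6, 8] -> [6, 8, 9, 18]

Final sorted array: [6, 8, 9, 18]

The merge sort proceeds by recursively splitting the array and merging sorted halves.
After all merges, the sorted array is [6, 8, 9, 18].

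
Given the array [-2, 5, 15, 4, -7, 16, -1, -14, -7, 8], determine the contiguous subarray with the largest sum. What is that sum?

Using Kadane's algorithm on [-2, 5, 15, 4, -7, 16, -1, -14, -7, 8]:

Scanning through the array:
Position 1 (value 5): max_ending_here = 5, max_so_far = 5
Position 2 (value 15): max_ending_here = 20, max_so_far = 20
Position 3 (value 4): max_ending_here = 24, max_so_far = 24
Position 4 (value -7): max_ending_here = 17, max_so_far = 24
Position 5 (value 16): max_ending_here = 33, max_so_far = 33
Position 6 (value -1): max_ending_here = 32, max_so_far = 33
Position 7 (value -14): max_ending_here = 18, max_so_far = 33
Position 8 (value -7): max_ending_here = 11, max_so_far = 33
Position 9 (value 8): max_ending_here = 19, max_so_far = 33

Maximum subarray: [5, 15, 4, -7, 16]
Maximum sum: 33

The maximum subarray is [5, 15, 4, -7, 16] with sum 33. This subarray runs from index 1 to index 5.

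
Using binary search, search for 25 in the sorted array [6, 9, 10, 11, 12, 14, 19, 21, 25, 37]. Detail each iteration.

Binary search for 25 in [6, 9, 10, 11, 12, 14, 19, 21, 25, 37]:

lo=0, hi=9, mid=4, arr[mid]=12 -> 12 < 25, search right half
lo=5, hi=9, mid=7, arr[mid]=21 -> 21 < 25, search right half
lo=8, hi=9, mid=8, arr[mid]=25 -> Found target at index 8!

Binary search finds 25 at index 8 after 3 comparisons. The search repeatedly halves the search space by comparing with the middle element.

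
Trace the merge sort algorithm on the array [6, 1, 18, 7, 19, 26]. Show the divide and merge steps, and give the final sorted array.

Merge sort trace:

Split: [6, 1, 18, 7, 19, 26] -> [6, 1, 18] and [7, 19, 26]
  Split: [6, 1, 18] -> [6] and [1, 18]
    Split: [1, 18] -> [1] and [18]
    Merge: [1] + [18] -> [1, 18]
  Merge: [6] + [1, 18] -> [1, 6, 18]
  Split: [7, 19, 26] -> [7] and [19, 26]
    Split: [19, 26] -> [19] and [26]
    Merge: [19] + [26] -> [19, 26]
  Merge: [7] + [19, 26] -> [7, 19, 26]
Merge: [1, 6, 18] + [7, 19, 26] -> [1, 6, 7, 18, 19, 26]

Final sorted array: [1, 6, 7, 18, 19, 26]

The merge sort proceeds by recursively splitting the array and merging sorted halves.
After all merges, the sorted array is [1, 6, 7, 18, 19, 26].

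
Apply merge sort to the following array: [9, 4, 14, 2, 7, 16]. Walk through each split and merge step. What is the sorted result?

Merge sort trace:

Split: [9, 4, 14, 2, 7, 16] -> [9, 4, 14] and [2, 7, 16]
  Split: [9, 4, 14] -> [9] and [4, 14]
    Split: [4, 14] -> [4] and [14]
    Merge: [4] + [14] -> [4, 14]
  Merge: [9] + [4, 14] -> [4, 9, 14]
  Split: [2, 7, 16] -> [2] and [7, 16]
    Split: [7, 16] -> [7] and [16]
    Merge: [7] + [16] -> [7, 16]
  Merge: [2] + [7, 16] -> [2, 7, 16]
Merge: [4, 9, 14] + [2, 7, 16] -> [2, 4, 7, 9, 14, 16]

Final sorted array: [2, 4, 7, 9, 14, 16]

The merge sort proceeds by recursively splitting the array and merging sorted halves.
After all merges, the sorted array is [2, 4, 7, 9, 14, 16].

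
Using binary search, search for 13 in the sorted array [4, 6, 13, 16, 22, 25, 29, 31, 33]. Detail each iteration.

Binary search for 13 in [4, 6, 13, 16, 22, 25, 29, 31, 33]:

lo=0, hi=8, mid=4, arr[mid]=22 -> 22 > 13, search left half
lo=0, hi=3, mid=1, arr[mid]=6 -> 6 < 13, search right half
lo=2, hi=3, mid=2, arr[mid]=13 -> Found target at index 2!

Binary search finds 13 at index 2 after 3 comparisons. The search repeatedly halves the search space by comparing with the middle element.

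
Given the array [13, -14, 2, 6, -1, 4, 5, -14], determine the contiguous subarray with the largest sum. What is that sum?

Using Kadane's algorithm on [13, -14, 2, 6, -1, 4, 5, -14]:

Scanning through the array:
Position 1 (value -14): max_ending_here = -1, max_so_far = 13
Position 2 (value 2): max_ending_here = 2, max_so_far = 13
Position 3 (value 6): max_ending_here = 8, max_so_far = 13
Position 4 (value -1): max_ending_here = 7, max_so_far = 13
Position 5 (value 4): max_ending_here = 11, max_so_far = 13
Position 6 (value 5): max_ending_here = 16, max_so_far = 16
Position 7 (value -14): max_ending_here = 2, max_so_far = 16

Maximum subarray: [2, 6, -1, 4, 5]
Maximum sum: 16

The maximum subarray is [2, 6, -1, 4, 5] with sum 16. This subarray runs from index 2 to index 6.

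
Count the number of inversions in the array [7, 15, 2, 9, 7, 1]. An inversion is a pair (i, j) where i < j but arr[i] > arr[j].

Finding inversions in [7, 15, 2, 9, 7, 1]:

(0, 2): arr[0]=7 > arr[2]=2
(0, 5): arr[0]=7 > arr[5]=1
(1, 2): arr[1]=15 > arr[2]=2
(1, 3): arr[1]=15 > arr[3]=9
(1, 4): arr[1]=15 > arr[4]=7
(1, 5): arr[1]=15 > arr[5]=1
(2, 5): arr[2]=2 > arr[5]=1
(3, 4): arr[3]=9 > arr[4]=7
(3, 5): arr[3]=9 > arr[5]=1
(4, 5): arr[4]=7 > arr[5]=1

Total inversions: 10

The array has 10 inversion(s): (0,2), (0,5), (1,2), (1,3), (1,4), (1,5), (2,5), (3,4), (3,5), (4,5). Each pair (i,j) satisfies i < j and arr[i] > arr[j].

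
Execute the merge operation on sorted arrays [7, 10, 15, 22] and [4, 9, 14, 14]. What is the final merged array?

Merging process:

Compare 7 vs 4: take 4 from right. Merged: [4]
Compare 7 vs 9: take 7 from left. Merged: [4, 7]
Compare 10 vs 9: take 9 from right. Merged: [4, 7, 9]
Compare 10 vs 14: take 10 from left. Merged: [4, 7, 9, 10]
Compare 15 vs 14: take 14 from right. Merged: [4, 7, 9, 10, 14]
Compare 15 vs 14: take 14 from right. Merged: [4, 7, 9, 10, 14, 14]
Append remaining from left: [15, 22]. Merged: [4, 7, 9, 10, 14, 14, 15, 22]

Final merged array: [4, 7, 9, 10, 14, 14, 15, 22]
Total comparisons: 6

The merged array is [4, 7, 9, 10, 14, 14, 15, 22], requiring 6 comparisons. The merge step runs in O(n) time where n is the total number of elements.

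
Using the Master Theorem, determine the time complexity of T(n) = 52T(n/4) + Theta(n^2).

Master Theorem for T(n) = 52T(n/4) + O(n^2):

a = 52, b = 4, c = 2
log_b(a) = log_4(52) = 2.8502

Case 1: c = 2 < log_4(52) = 2.8502
T(n) = O(n^(log_4 52))

For T(n) = 52T(n/4) + O(n^2): log_4(52) = 2.8502. This is Case 1 of the Master Theorem (c < log_b(a), work dominated by leaves), giving O(n^(log_4 52)).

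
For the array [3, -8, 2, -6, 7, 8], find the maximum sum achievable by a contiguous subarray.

Using Kadane's algorithm on [3, -8, 2, -6, 7, 8]:

Scanning through the array:
Position 1 (value -8): max_ending_here = -5, max_so_far = 3
Position 2 (value 2): max_ending_here = 2, max_so_far = 3
Position 3 (value -6): max_ending_here = -4, max_so_far = 3
Position 4 (value 7): max_ending_here = 7, max_so_far = 7
Position 5 (value 8): max_ending_here = 15, max_so_far = 15

Maximum subarray: [7, 8]
Maximum sum: 15

The maximum subarray is [7, 8] with sum 15. This subarray runs from index 4 to index 5.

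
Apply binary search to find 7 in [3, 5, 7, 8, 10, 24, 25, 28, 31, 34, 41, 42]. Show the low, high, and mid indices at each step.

Binary search for 7 in [3, 5, 7, 8, 10, 24, 25, 28, 31, 34, 41, 42]:

lo=0, hi=11, mid=5, arr[mid]=24 -> 24 > 7, search left half
lo=0, hi=4, mid=2, arr[mid]=7 -> Found target at index 2!

Binary search finds 7 at index 2 after 2 comparisons. The search repeatedly halves the search space by comparing with the middle element.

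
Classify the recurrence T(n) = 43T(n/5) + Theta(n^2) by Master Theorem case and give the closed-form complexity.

Master Theorem for T(n) = 43T(n/5) + O(n^2):

a = 43, b = 5, c = 2
log_b(a) = log_5(43) = 2.3370

Case 1: c = 2 < log_5(43) = 2.3370
T(n) = O(n^(log_5 43))

For T(n) = 43T(n/5) + O(n^2): log_5(43) = 2.3370. This is Case 1 of the Master Theorem (c < log_b(a), work dominated by leaves), giving O(n^(log_5 43)).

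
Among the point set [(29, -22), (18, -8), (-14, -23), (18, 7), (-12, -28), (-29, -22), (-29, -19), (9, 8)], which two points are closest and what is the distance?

Computing all pairwise distances among 8 points:

d((29, -22), (18, -8)) = 17.8045
d((29, -22), (-14, -23)) = 43.0116
d((29, -22), (18, 7)) = 31.0161
d((29, -22), (-12, -28)) = 41.4367
d((29, -22), (-29, -22)) = 58.0
d((29, -22), (-29, -19)) = 58.0775
d((29, -22), (9, 8)) = 36.0555
d((18, -8), (-14, -23)) = 35.3412
d((18, -8), (18, 7)) = 15.0
d((18, -8), (-12, -28)) = 36.0555
d((18, -8), (-29, -22)) = 49.0408
d((18, -8), (-29, -19)) = 48.2701
d((18, -8), (9, 8)) = 18.3576
d((-14, -23), (18, 7)) = 43.8634
d((-14, -23), (-12, -28)) = 5.3852
d((-14, -23), (-29, -22)) = 15.0333
d((-14, -23), (-29, -19)) = 15.5242
d((-14, -23), (9, 8)) = 38.6005
d((18, 7), (-12, -28)) = 46.0977
d((18, 7), (-29, -22)) = 55.2268
d((18, 7), (-29, -19)) = 53.7122
d((18, 7), (9, 8)) = 9.0554
d((-12, -28), (-29, -22)) = 18.0278
d((-12, -28), (-29, -19)) = 19.2354
d((-12, -28), (9, 8)) = 41.6773
d((-29, -22), (-29, -19)) = 3.0 <-- minimum
d((-29, -22), (9, 8)) = 48.4149
d((-29, -19), (9, 8)) = 46.6154

Closest pair: (-29, -22) and (-29, -19) with distance 3.0

The closest pair is (-29, -22) and (-29, -19) with Euclidean distance 3.0. For 8 points, brute-force pairwise comparison is shown above. For large n, the divide-and-conquer algorithm (sort by x, recurse on halves, check the dividing strip) achieves O(n log n).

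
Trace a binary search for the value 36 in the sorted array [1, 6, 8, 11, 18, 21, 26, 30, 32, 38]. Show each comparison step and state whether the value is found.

Binary search for 36 in [1, 6, 8, 11, 18, 21, 26, 30, 32, 38]:

lo=0, hi=9, mid=4, arr[mid]=18 -> 18 < 36, search right half
lo=5, hi=9, mid=7, arr[mid]=30 -> 30 < 36, search right half
lo=8, hi=9, mid=8, arr[mid]=32 -> 32 < 36, search right half
lo=9, hi=9, mid=9, arr[mid]=38 -> 38 > 36, search left half
lo=9 > hi=8, target 36 not found

Binary search determines that 36 is not in the array after 4 comparisons. The search space was exhausted without finding the target.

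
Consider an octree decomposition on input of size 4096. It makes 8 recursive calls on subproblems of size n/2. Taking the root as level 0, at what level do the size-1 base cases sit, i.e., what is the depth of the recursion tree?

For divide and conquer with division factor 2:

Problem sizes at each level:
Level 0: 4096
Level 1: 2048
Level 2: 1024
Level 3: 512
Level 4: 256
Level 5: 128
Level 6: 64
Level 7: 32
Level 8: 16
Level 9: 8
Level 10: 4
Level 11: 2
Level 12: 1

The root is level 0 and the size-1 base case is level 12 (the tree spans levels 0 through 12, i.e. 13 levels counting the root), so the depth is the number of divisions: log_2(4096) = 12

The recursion tree depth is log_2(4096) = 12. At each level, the problem size is divided by 2, so it takes 12 divisions to reduce to a base case of size 1. The algorithm makes 8 recursive calls at each level.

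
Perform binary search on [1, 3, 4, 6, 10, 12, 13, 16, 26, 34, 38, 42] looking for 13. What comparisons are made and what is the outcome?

Binary search for 13 in [1, 3, 4, 6, 10, 12, 13, 16, 26, 34, 38, 42]:

lo=0, hi=11, mid=5, arr[mid]=12 -> 12 < 13, search right half
lo=6, hi=11, mid=8, arr[mid]=26 -> 26 > 13, search left half
lo=6, hi=7, mid=6, arr[mid]=13 -> Found target at index 6!

Binary search finds 13 at index 6 after 3 comparisons. The search repeatedly halves the search space by comparing with the middle element.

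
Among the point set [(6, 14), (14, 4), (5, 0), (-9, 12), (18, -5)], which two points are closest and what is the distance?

Computing all pairwise distances among 5 points:

d((6, 14), (14, 4)) = 12.8062
d((6, 14), (5, 0)) = 14.0357
d((6, 14), (-9, 12)) = 15.1327
d((6, 14), (18, -5)) = 22.4722
d((14, 4), (5, 0)) = 9.8489 <-- minimum
d((14, 4), (-9, 12)) = 24.3516
d((14, 4), (18, -5)) = 9.8489 <-- minimum
d((5, 0), (-9, 12)) = 18.4391
d((5, 0), (18, -5)) = 13.9284
d((-9, 12), (18, -5)) = 31.9061

Minimum distance: 9.8489 (tie among 2 pairs: (14, 4) and (5, 0); (14, 4) and (18, -5))

The minimum Euclidean distance is 9.8489. There is a tie: 2 pairs achieve this minimum — (14, 4) and (5, 0); (14, 4) and (18, -5). Any of these is a valid closest pair. For 5 points, brute-force pairwise comparison is shown above. For large n, the divide-and-conquer algorithm (sort by x, recurse on halves, check the dividing strip) achieves O(n log n).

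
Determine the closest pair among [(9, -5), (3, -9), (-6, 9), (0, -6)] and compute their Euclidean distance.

Computing all pairwise distances among 4 points:

d((9, -5), (3, -9)) = 7.2111
d((9, -5), (-6, 9)) = 20.5183
d((9, -5), (0, -6)) = 9.0554
d((3, -9), (-6, 9)) = 20.1246
d((3, -9), (0, -6)) = 4.2426 <-- minimum
d((-6, 9), (0, -6)) = 16.1555

Closest pair: (3, -9) and (0, -6) with distance 4.2426

The closest pair is (3, -9) and (0, -6) with Euclidean distance 4.2426. For 4 points, brute-force pairwise comparison is shown above. For large n, the divide-and-conquer algorithm (sort by x, recurse on halves, check the dividing strip) achieves O(n log n).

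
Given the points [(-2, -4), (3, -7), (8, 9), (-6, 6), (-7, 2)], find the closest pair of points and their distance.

Computing all pairwise distances among 5 points:

d((-2, -4), (3, -7)) = 5.831
d((-2, -4), (8, 9)) = 16.4012
d((-2, -4), (-6, 6)) = 10.7703
d((-2, -4), (-7, 2)) = 7.8102
d((3, -7), (8, 9)) = 16.7631
d((3, -7), (-6, 6)) = 15.8114
d((3, -7), (-7, 2)) = 13.4536
d((8, 9), (-6, 6)) = 14.3178
d((8, 9), (-7, 2)) = 16.5529
d((-6, 6), (-7, 2)) = 4.1231 <-- minimum

Closest pair: (-6, 6) and (-7, 2) with distance 4.1231

The closest pair is (-6, 6) and (-7, 2) with Euclidean distance 4.1231. For 5 points, brute-force pairwise comparison is shown above. For large n, the divide-and-conquer algorithm (sort by x, recurse on halves, check the dividing strip) achieves O(n log n).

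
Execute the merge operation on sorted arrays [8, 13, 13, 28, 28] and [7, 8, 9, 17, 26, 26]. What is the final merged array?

Merging process:

Compare 8 vs 7: take 7 from right. Merged: [7]
Compare 8 vs 8: take 8 from left. Merged: [7, 8]
Compare 13 vs 8: take 8 from right. Merged: [7, 8, 8]
Compare 13 vs 9: take 9 from right. Merged: [7, 8, 8, 9]
Compare 13 vs 17: take 13 from left. Merged: [7, 8, 8, 9, 13]
Compare 13 vs 17: take 13 from left. Merged: [7, 8, 8, 9, 13, 13]
Compare 28 vs 17: take 17 from right. Merged: [7, 8, 8, 9, 13, 13, 17]
Compare 28 vs 26: take 26 from right. Merged: [7, 8, 8, 9, 13, 13, 17, 26]
Compare 28 vs 26: take 26 from right. Merged: [7, 8, 8, 9, 13, 13, 17, 26, 26]
Append remaining from left: [28, 28]. Merged: [7, 8, 8, 9, 13, 13, 17, 26, 26, 28, 28]

Final merged array: [7, 8, 8, 9, 13, 13, 17, 26, 26, 28, 28]
Total comparisons: 9

The merged array is [7, 8, 8, 9, 13, 13, 17, 26, 26, 28, 28], requiring 9 comparisons. The merge step runs in O(n) time where n is the total number of elements.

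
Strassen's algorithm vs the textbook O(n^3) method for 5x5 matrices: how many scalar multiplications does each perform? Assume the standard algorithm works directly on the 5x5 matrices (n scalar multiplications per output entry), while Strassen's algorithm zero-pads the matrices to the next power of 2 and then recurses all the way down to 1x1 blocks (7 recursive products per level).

Matrix multiplication for 5x5 matrices:

Strassen's algorithm requires power-of-2 dimensions. Pad 5x5 to 8x8 (next power of 2).

Standard algorithm: 5^3 = 125 multiplications
Strassen's algorithm: 7^(log2(8)) = 7^3 = 343 multiplications
Difference: 125 - 343 = -218 (Strassen uses MORE here due to padding overhead — for small or just-over-power-of-2 n, padding can outweigh the per-level savings)

Standard: 125 multiplications (5^3). Strassen: 343 multiplications (7^3, after padding to 8x8). Strassen reduces 8 recursive multiplications to 7 at each level.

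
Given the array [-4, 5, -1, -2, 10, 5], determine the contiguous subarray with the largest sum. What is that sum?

Using Kadane's algorithm on [-4, 5, -1, -2, 10, 5]:

Scanning through the array:
Position 1 (value 5): max_ending_here = 5, max_so_far = 5
Position 2 (value -1): max_ending_here = 4, max_so_far = 5
Position 3 (value -2): max_ending_here = 2, max_so_far = 5
Position 4 (value 10): max_ending_here = 12, max_so_far = 12
Position 5 (value 5): max_ending_here = 17, max_so_far = 17

Maximum subarray: [5, -1, -2, 10, 5]
Maximum sum: 17

The maximum subarray is [5, -1, -2, 10, 5] with sum 17. This subarray runs from index 1 to index 5.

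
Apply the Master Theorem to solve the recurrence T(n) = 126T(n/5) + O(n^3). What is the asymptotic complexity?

Master Theorem for T(n) = 126T(n/5) + O(n^3):

a = 126, b = 5, c = 3
log_b(a) = log_5(126) = 3.0050

Case 1: c = 3 < log_5(126) = 3.0050
T(n) = O(n^(log_5 126))

For T(n) = 126T(n/5) + O(n^3): log_5(126) = 3.0050. This is Case 1 of the Master Theorem (c < log_b(a), work dominated by leaves), giving O(n^(log_5 126)).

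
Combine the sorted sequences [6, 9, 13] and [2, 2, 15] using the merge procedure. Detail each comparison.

Merging process:

Compare 6 vs 2: take 2 from right. Merged: [2]
Compare 6 vs 2: take 2 from right. Merged: [2, 2]
Compare 6 vs 15: take 6 from left. Merged: [2, 2, 6]
Compare 9 vs 15: take 9 from left. Merged: [2, 2, 6, 9]
Compare 13 vs 15: take 13 from left. Merged: [2, 2, 6, 9, 13]
Append remaining from right: [15]. Merged: [2, 2, 6, 9, 13, 15]

Final merged array: [2, 2, 6, 9, 13, 15]
Total comparisons: 5

The merged array is [2, 2, 6, 9, 13, 15], requiring 5 comparisons. The merge step runs in O(n) time where n is the total number of elements.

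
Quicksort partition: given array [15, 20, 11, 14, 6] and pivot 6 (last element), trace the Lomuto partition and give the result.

Lomuto partition with pivot = 6:

Initial array: [15, 20, 11, 14, 6]

arr[0]=15 > 6: no swap
arr[1]=20 > 6: no swap
arr[2]=11 > 6: no swap
arr[3]=14 > 6: no swap

Place pivot at position 0: [6, 20, 11, 14, 15]
Pivot position: 0

After partitioning with pivot 6, the array becomes [6, 20, 11, 14, 15]. The pivot is placed at index 0. All elements to the left of the pivot are <= 6, and all elements to the right are > 6.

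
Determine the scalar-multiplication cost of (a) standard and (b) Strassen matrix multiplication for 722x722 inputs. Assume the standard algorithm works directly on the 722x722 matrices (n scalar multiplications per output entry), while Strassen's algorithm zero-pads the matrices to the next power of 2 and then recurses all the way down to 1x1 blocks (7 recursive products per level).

Matrix multiplication for 722x722 matrices:

Strassen's algorithm requires power-of-2 dimensions. Pad 722x722 to 1024x1024 (next power of 2).

Standard algorithm: 722^3 = 376367048 multiplications
Strassen's algorithm: 7^(log2(1024)) = 7^10 = 282475249 multiplications
Savings: 376367048 - 282475249 = 93891799 multiplications

Standard: 376367048 multiplications (722^3). Strassen: 282475249 multiplications (7^10, after padding to 1024x1024). Strassen reduces 8 recursive multiplications to 7 at each level.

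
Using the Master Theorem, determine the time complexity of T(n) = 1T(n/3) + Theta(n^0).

Master Theorem for T(n) = 1T(n/3) + O(n^0):

a = 1, b = 3, c = 0
log_b(a) = log_3(1) = 0.0000

Case 2: c = 0 = log_3(1) = 0.0000
T(n) = O(n^0 log n) = O(log n)

For T(n) = 1T(n/3) + O(n^0): log_3(1) = 0.0000. This is Case 2 of the Master Theorem (c = log_b(a), equal work at all levels), giving O(log n).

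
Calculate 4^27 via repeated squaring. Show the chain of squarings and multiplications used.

Computing 4^27 by squaring (build up from 4^1; each line after the first costs one multiplication):

4^1 = 4
4^2 = (4^1)^2 = 4^2 = 16
4^3 = 4 * 4^2 = 4 * 16 = 64
4^6 = (4^3)^2 = 64^2 = 4096
4^12 = (4^6)^2 = 4096^2 = 16777216
4^13 = 4 * 4^12 = 4 * 16777216 = 67108864
4^26 = (4^13)^2 = 67108864^2 = 4503599627370496
4^27 = 4 * 4^26 = 4 * 4503599627370496 = 18014398509481984

Result: 18014398509481984
Multiplications needed: 7 (7 lines after 4^1)

4^27 = 18014398509481984. Using exponentiation by squaring, this requires 7 multiplications. The key idea: if the exponent is even, square the half-power; if odd, multiply by the base once.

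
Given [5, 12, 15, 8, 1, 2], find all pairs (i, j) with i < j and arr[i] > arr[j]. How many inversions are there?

Finding inversions in [5, 12, 15, 8, 1, 2]:

(0, 4): arr[0]=5 > arr[4]=1
(0, 5): arr[0]=5 > arr[5]=2
(1, 3): arr[1]=12 > arr[3]=8
(1, 4): arr[1]=12 > arr[4]=1
(1, 5): arr[1]=12 > arr[5]=2
(2, 3): arr[2]=15 > arr[3]=8
(2, 4): arr[2]=15 > arr[4]=1
(2, 5): arr[2]=15 > arr[5]=2
(3, 4): arr[3]=8 > arr[4]=1
(3, 5): arr[3]=8 > arr[5]=2

Total inversions: 10

The array has 10 inversion(s): (0,4), (0,5), (1,3), (1,4), (1,5), (2,3), (2,4), (2,5), (3,4), (3,5). Each pair (i,j) satisfies i < j and arr[i] > arr[j].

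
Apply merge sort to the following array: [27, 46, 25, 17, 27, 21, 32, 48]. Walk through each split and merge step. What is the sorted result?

Merge sort trace:

Split: [27, 46, 25, 17, 27, 21, 32, 48] -> [27, 46, 25, 17] and [27, 21, 32, 48]
  Split: [27, 46, 25, 17] -> [27, 46] and [25, 17]
    Split: [27, 46] -> [27] and [46]
    Merge: [27] + [46] -> [27, 46]
    Split: [25, 17] -> [25] and [17]
    Merge: [25] + [17] -> [17, 25]
  Merge: [27, 46] + [17, 25] -> [17, 25, 27, 46]
  Split: [27, 21, 32, 48] -> [27, 21] and [32, 48]
    Split: [27, 21] -> [27] and [21]
    Merge: [27] + [21] -> [21, 27]
    Split: [32, 48] -> [32] and [48]
    Merge: [32] + [48] -> [32, 48]
  Merge: [21, 27] + [32, 48] -> [21, 27, 32, 48]
Merge: [17, 25, 27, 46] + [21, 27, 32, 48] -> [17, 21, 25, 27, 27, 32, 46, 48]

Final sorted array: [17, 21, 25, 27, 27, 32, 46, 48]

The merge sort proceeds by recursively splitting the array and merging sorted halves.
After all merges, the sorted array is [17, 21, 25, 27, 27, 32, 46, 48].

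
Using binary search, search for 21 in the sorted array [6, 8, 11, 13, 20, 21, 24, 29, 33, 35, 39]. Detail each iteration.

Binary search for 21 in [6, 8, 11, 13, 20, 21, 24, 29, 33, 35, 39]:

lo=0, hi=10, mid=5, arr[mid]=21 -> Found target at index 5!

Binary search finds 21 at index 5 after 1 comparisons. The search repeatedly halves the search space by comparing with the middle element.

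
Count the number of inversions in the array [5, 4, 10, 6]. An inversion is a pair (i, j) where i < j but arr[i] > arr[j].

Finding inversions in [5, 4, 10, 6]:

(0, 1): arr[0]=5 > arr[1]=4
(2, 3): arr[2]=10 > arr[3]=6

Total inversions: 2

The array has 2 inversion(s): (0,1), (2,3). Each pair (i,j) satisfies i < j and arr[i] > arr[j].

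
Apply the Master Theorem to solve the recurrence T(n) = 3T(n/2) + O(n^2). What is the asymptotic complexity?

Master Theorem for T(n) = 3T(n/2) + O(n^2):

a = 3, b = 2, c = 2
log_b(a) = log_2(3) = 1.5850

Case 3: c = 2 > log_2(3) = 1.5850
T(n) = O(n^2) = O(n^2)

For T(n) = 3T(n/2) + O(n^2): log_2(3) = 1.5850. This is Case 3 of the Master Theorem (c > log_b(a), work dominated by root), giving O(n^2).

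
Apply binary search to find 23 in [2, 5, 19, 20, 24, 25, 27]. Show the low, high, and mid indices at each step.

Binary search for 23 in [2, 5, 19, 20, 24, 25, 27]:

lo=0, hi=6, mid=3, arr[mid]=20 -> 20 < 23, search right half
lo=4, hi=6, mid=5, arr[mid]=25 -> 25 > 23, search left half
lo=4, hi=4, mid=4, arr[mid]=24 -> 24 > 23, search left half
lo=4 > hi=3, target 23 not found

Binary search determines that 23 is not in the array after 3 comparisons. The search space was exhausted without finding the target.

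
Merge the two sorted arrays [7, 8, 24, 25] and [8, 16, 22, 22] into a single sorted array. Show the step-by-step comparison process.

Merging process:

Compare 7 vs 8: take 7 from left. Merged: [7]
Compare 8 vs 8: take 8 from left. Merged: [7, 8]
Compare 24 vs 8: take 8 from right. Merged: [7, 8, 8]
Compare 24 vs 16: take 16 from right. Merged: [7, 8, 8, 16]
Compare 24 vs 22: take 22 from right. Merged: [7, 8, 8, 16, 22]
Compare 24 vs 22: take 22 from right. Merged: [7, 8, 8, 16, 22, 22]
Append remaining from left: [24, 25]. Merged: [7, 8, 8, 16, 22, 22, 24, 25]

Final merged array: [7, 8, 8, 16, 22, 22, 24, 25]
Total comparisons: 6

The merged array is [7, 8, 8, 16, 22, 22, 24, 25], requiring 6 comparisons. The merge step runs in O(n) time where n is the total number of elements.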